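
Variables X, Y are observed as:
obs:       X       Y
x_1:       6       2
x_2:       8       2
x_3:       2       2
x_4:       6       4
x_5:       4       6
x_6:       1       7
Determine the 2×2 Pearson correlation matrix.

Step 1 — column means:
  mean(X) = (6 + 8 + 2 + 6 + 4 + 1) / 6 = 27/6 = 4.5
  mean(Y) = (2 + 2 + 2 + 4 + 6 + 7) / 6 = 23/6 = 3.8333

Step 2 — sample variances and covariances s[i,j] = (1/(n-1)) · Σ_k (x_{k,i} - mean_i) · (x_{k,j} - mean_j), with n-1 = 5:
  s[X,X] = ((1.5)·(1.5) + (3.5)·(3.5) + (-2.5)·(-2.5) + (1.5)·(1.5) + (-0.5)·(-0.5) + (-3.5)·(-3.5)) / 5 = 35.5/5 = 7.1
  s[X,Y] = ((1.5)·(-1.8333) + (3.5)·(-1.8333) + (-2.5)·(-1.8333) + (1.5)·(0.1667) + (-0.5)·(2.1667) + (-3.5)·(3.1667)) / 5 = -16.5/5 = -3.3
  s[Y,Y] = ((-1.8333)·(-1.8333) + (-1.8333)·(-1.8333) + (-1.8333)·(-1.8333) + (0.1667)·(0.1667) + (2.1667)·(2.1667) + (3.1667)·(3.1667)) / 5 = 24.8333/5 = 4.9667
  Sample standard deviations s_i = √(s[i,i]):
  s(X) = √(7.1) = 2.6646
  s(Y) = √(4.9667) = 2.2286

Step 3 — r_{ij} = s_{ij} / (s_i · s_j):
  r[X,X] = 1 (diagonal).
  r[X,Y] = -3.3 / (2.6646 · 2.2286) = -3.3 / 5.9383 = -0.5557
  r[Y,Y] = 1 (diagonal).

R is symmetric with unit diagonal. Assembling:

R = [[1, -0.5557],
 [-0.5557, 1]]


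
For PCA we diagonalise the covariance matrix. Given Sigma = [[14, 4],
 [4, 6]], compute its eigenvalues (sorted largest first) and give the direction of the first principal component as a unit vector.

Step 1 — characteristic polynomial of 2×2 Sigma:
  det(Sigma - λI) = λ² - trace · λ + det = 0.
  trace = 14 + 6 = 20, det = 14·6 - (4)² = 68.
Step 2 — discriminant:
  Δ = trace² - 4·det = 400 - 272 = 128.
Step 3 — eigenvalues:
  λ = (trace ± √Δ)/2 = (20 ± 11.3137)/2,
  λ_1 = 15.6569,  λ_2 = 4.3431.

Step 4 — unit eigenvector for λ_1: solve (Sigma - λ_1 I)v = 0. First row:
  (14 - 15.6569)·v_x + (4)·v_y = 0, i.e. (-1.6569)·v_x + (4)·v_y = 0,
  so v ∝ (b, λ_1 - a) = (4, 1.6569) = u.
  ||u|| = √((4)² + (1.6569)²) = √(18.7452) ≈ 4.3296,
  v_1 = u/||u|| ≈ (0.9239, 0.3827) (||v_1|| = 1).

λ_1 = 15.6569,  λ_2 = 4.3431;  v_1 ≈ (0.9239, 0.3827)


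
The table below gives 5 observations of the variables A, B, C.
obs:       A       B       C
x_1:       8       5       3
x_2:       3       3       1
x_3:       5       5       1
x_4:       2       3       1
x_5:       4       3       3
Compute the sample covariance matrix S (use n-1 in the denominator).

Step 1 — column means:
  mean(A) = (8 + 3 + 5 + 2 + 4) / 5 = 22/5 = 4.4
  mean(B) = (5 + 3 + 5 + 3 + 3) / 5 = 19/5 = 3.8
  mean(C) = (3 + 1 + 1 + 1 + 3) / 5 = 9/5 = 1.8

Step 2 — sample covariance S[i,j] = (1/(n-1)) · Σ_k (x_{k,i} - mean_i) · (x_{k,j} - mean_j), with n-1 = 4.
  S[A,A] = ((3.6)·(3.6) + (-1.4)·(-1.4) + (0.6)·(0.6) + (-2.4)·(-2.4) + (-0.4)·(-0.4)) / 4 = 21.2/4 = 5.3
  S[A,B] = ((3.6)·(1.2) + (-1.4)·(-0.8) + (0.6)·(1.2) + (-2.4)·(-0.8) + (-0.4)·(-0.8)) / 4 = 8.4/4 = 2.1
  S[A,C] = ((3.6)·(1.2) + (-1.4)·(-0.8) + (0.6)·(-0.8) + (-2.4)·(-0.8) + (-0.4)·(1.2)) / 4 = 6.4/4 = 1.6
  S[B,B] = ((1.2)·(1.2) + (-0.8)·(-0.8) + (1.2)·(1.2) + (-0.8)·(-0.8) + (-0.8)·(-0.8)) / 4 = 4.8/4 = 1.2
  S[B,C] = ((1.2)·(1.2) + (-0.8)·(-0.8) + (1.2)·(-0.8) + (-0.8)·(-0.8) + (-0.8)·(1.2)) / 4 = 0.8/4 = 0.2
  S[C,C] = ((1.2)·(1.2) + (-0.8)·(-0.8) + (-0.8)·(-0.8) + (-0.8)·(-0.8) + (1.2)·(1.2)) / 4 = 4.8/4 = 1.2

S is symmetric (S[j,i] = S[i,j]). Assembling:

S = [[5.3, 2.1, 1.6],
 [2.1, 1.2, 0.2],
 [1.6, 0.2, 1.2]]


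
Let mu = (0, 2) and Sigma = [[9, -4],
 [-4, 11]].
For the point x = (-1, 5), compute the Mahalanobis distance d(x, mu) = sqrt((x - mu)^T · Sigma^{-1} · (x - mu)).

Step 1 — centre the observation: (x - mu) = (-1, 3).

Step 2 — invert Sigma. det(Sigma) = 9·11 - (-4)² = 83.
  Sigma^{-1} = (1/det) · [[d, -b], [-b, a]] = [[0.1325, 0.0482],
 [0.0482, 0.1084]].

Step 3 — form the quadratic (x - mu)^T · Sigma^{-1} · (x - mu):
  Sigma^{-1} · (x - mu) = (0.012, 0.2771).
  (x - mu)^T · [Sigma^{-1} · (x - mu)] = (-1)·(0.012) + (3)·(0.2771) = 0.8193.

Step 4 — take square root: d = √(0.8193) ≈ 0.9051.

d(x, mu) = √(0.8193) ≈ 0.9051


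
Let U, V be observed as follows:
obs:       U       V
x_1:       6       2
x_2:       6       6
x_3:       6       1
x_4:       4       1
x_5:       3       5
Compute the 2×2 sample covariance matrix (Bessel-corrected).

Step 1 — column means:
  mean(U) = (6 + 6 + 6 + 4 + 3) / 5 = 25/5 = 5
  mean(V) = (2 + 6 + 1 + 1 + 5) / 5 = 15/5 = 3

Step 2 — sample covariance S[i,j] = (1/(n-1)) · Σ_k (x_{k,i} - mean_i) · (x_{k,j} - mean_j), with n-1 = 4.
  S[U,U] = ((1)·(1) + (1)·(1) + (1)·(1) + (-1)·(-1) + (-2)·(-2)) / 4 = 8/4 = 2
  S[U,V] = ((1)·(-1) + (1)·(3) + (1)·(-2) + (-1)·(-2) + (-2)·(2)) / 4 = -2/4 = -0.5
  S[V,V] = ((-1)·(-1) + (3)·(3) + (-2)·(-2) + (-2)·(-2) + (2)·(2)) / 4 = 22/4 = 5.5

S is symmetric (S[j,i] = S[i,j]). Assembling:

S = [[2, -0.5],
 [-0.5, 5.5]]


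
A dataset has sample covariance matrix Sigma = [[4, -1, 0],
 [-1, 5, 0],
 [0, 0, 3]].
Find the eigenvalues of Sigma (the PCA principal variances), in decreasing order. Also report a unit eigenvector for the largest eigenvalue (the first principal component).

Step 1 — characteristic polynomial p(λ) = det(λI - Sigma) = λ³ - tr·λ² + c_1·λ - det, where tr = trace, c_1 = sum of the principal 2×2 minors, det = det(Sigma):
  tr = 4 + 5 + 3 = 12,
  c_1 = (4·5 - (-1)²) + (4·3 - (0)²) + (5·3 - (0)²) = 19 + 12 + 15 = 46,
  det = 4·(5·3 - (0)²) - (-1)·((-1)·3 - (0)·(0)) + (0)·((-1)·(0) - 5·(0)) = 4·(15) - (-1)·(-3) + (0)·(0) = 57.
  So p(λ) = λ³ - 12λ² + 46λ - 57.
Step 2 — look for an integer root (rational root theorem: any rational root is an integer divisor of 57). Testing λ = 3:
  p(3) = 27 - 108 + 138 - 57 = 0  ✓
  Dividing out (λ - 3): p(λ) = (λ - 3)(λ² - 9λ + 19).
Step 3 — remaining eigenvalues from the quadratic λ² - 9λ + 19 = 0:
  Δ = 9² - 4·19 = 81 - 76 = 5,  λ = (9 ± √5)/2 = (9 ± 2.2361)/2 ≈ 5.618 or 3.382.
  Sorted: λ_1 = 5.618,  λ_2 = 3.382,  λ_3 = 3  (check: sum = 12 = tr ✓).

Step 4 — unit eigenvector for λ_1 ≈ 5.618: v spans the null space of (Sigma - λ_1 I), whose rows are
  r_1 = (-1.618, -1, 0),  r_2 = (-1, -0.618, 0),  r_3 = (0, 0, -2.618).
  v is orthogonal to every row, so take v ∝ r_1 × r_3 = ((-1)·(-2.618) - (0)·(0), (0)·(0) - (-1.618)·(-2.618), (-1.618)·(0) - (-1)·(0)) ≈ (2.618, -4.2361, 0).
  Let u = (2.618, -4.2361, 0).
  ||u|| = √((2.618)² + (-4.2361)² + (0)²) = √(24.7984) ≈ 4.9798,  v_1 = u/||u|| ≈ (0.5257, -0.8507, 0) (||v_1|| = 1).

λ_1 = 5.618,  λ_2 = 3.382,  λ_3 = 3;  v_1 ≈ (0.5257, -0.8507, 0)


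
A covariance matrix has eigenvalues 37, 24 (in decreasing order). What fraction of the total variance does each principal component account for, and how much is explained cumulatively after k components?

Step 1 — total variance = trace(Sigma) = Σ λ_i = 37 + 24 = 61.

Step 2 — fraction explained by component i = λ_i / Σ λ:
  PC1: 37/61 = 0.6066
  PC2: 24/61 = 0.3934

Step 3 — cumulative fraction after k components = (λ_1 + ... + λ_k) / Σ λ:
  k = 1: 37/61 = 0.6066
  k = 2: (37 + 24)/61 = 61/61 = 1

Summary (fraction, with percent):

explained: PC1 0.6066 (60.66%), PC2 0.3934 (39.34%);  cumulative: 0.6066, 1


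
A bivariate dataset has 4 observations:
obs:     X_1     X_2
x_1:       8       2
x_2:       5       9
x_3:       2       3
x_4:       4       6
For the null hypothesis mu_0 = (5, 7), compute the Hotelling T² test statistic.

Step 1 — sample mean vector:
  mean(X_1) = (8 + 5 + 2 + 4) / 4 = 19/4 = 4.75
  mean(X_2) = (2 + 9 + 3 + 6) / 4 = 20/4 = 5
  x̄ = (4.75, 5),  deviation x̄ - mu_0 = (4.75, 5) - (5, 7) = (-0.25, -2).

Step 2 — sample covariance matrix, S[i,j] = (1/(n-1)) · Σ_k (x_{k,i} - mean_i) · (x_{k,j} - mean_j), divisor n-1 = 3:
  S[X_1,X_1] = ((3.25)·(3.25) + (0.25)·(0.25) + (-2.75)·(-2.75) + (-0.75)·(-0.75)) / 3 = 18.75/3 = 6.25
  S[X_1,X_2] = ((3.25)·(-3) + (0.25)·(4) + (-2.75)·(-2) + (-0.75)·(1)) / 3 = -4/3 = -1.3333
  S[X_2,X_2] = ((-3)·(-3) + (4)·(4) + (-2)·(-2) + (1)·(1)) / 3 = 30/3 = 10
  S = [[6.25, -1.3333],
 [-1.3333, 10]].

Step 3 — invert S. det(S) = 6.25·10 - (-1.3333)² = 60.7222.
  S^{-1} = (1/det) · [[d, -b], [-b, a]] = [[0.1647, 0.022],
 [0.022, 0.1029]].

Step 4 — quadratic form (x̄ - mu_0)^T · S^{-1} · (x̄ - mu_0):
  S^{-1} · (x̄ - mu_0) = (-0.0851, -0.2113),
  (x̄ - mu_0)^T · [...] = (-0.25)·(-0.0851) + (-2)·(-0.2113) = 0.444.

Step 5 — scale by n: T² = 4 · 0.444 = 1.7758.

T² ≈ 1.7758


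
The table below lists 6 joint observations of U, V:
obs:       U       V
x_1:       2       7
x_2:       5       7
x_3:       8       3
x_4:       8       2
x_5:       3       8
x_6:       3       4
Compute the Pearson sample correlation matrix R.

Step 1 — column means:
  mean(U) = (2 + 5 + 8 + 8 + 3 + 3) / 6 = 29/6 = 4.8333
  mean(V) = (7 + 7 + 3 + 2 + 8 + 4) / 6 = 31/6 = 5.1667

Step 2 — sample variances and covariances s[i,j] = (1/(n-1)) · Σ_k (x_{k,i} - mean_i) · (x_{k,j} - mean_j), with n-1 = 5:
  s[U,U] = ((-2.8333)·(-2.8333) + (0.1667)·(0.1667) + (3.1667)·(3.1667) + (3.1667)·(3.1667) + (-1.8333)·(-1.8333) + (-1.8333)·(-1.8333)) / 5 = 34.8333/5 = 6.9667
  s[U,V] = ((-2.8333)·(1.8333) + (0.1667)·(1.8333) + (3.1667)·(-2.1667) + (3.1667)·(-3.1667) + (-1.8333)·(2.8333) + (-1.8333)·(-1.1667)) / 5 = -24.8333/5 = -4.9667
  s[V,V] = ((1.8333)·(1.8333) + (1.8333)·(1.8333) + (-2.1667)·(-2.1667) + (-3.1667)·(-3.1667) + (2.8333)·(2.8333) + (-1.1667)·(-1.1667)) / 5 = 30.8333/5 = 6.1667
  Sample standard deviations s_i = √(s[i,i]):
  s(U) = √(6.9667) = 2.6394
  s(V) = √(6.1667) = 2.4833

Step 3 — r_{ij} = s_{ij} / (s_i · s_j):
  r[U,U] = 1 (diagonal).
  r[U,V] = -4.9667 / (2.6394 · 2.4833) = -4.9667 / 6.5545 = -0.7578
  r[V,V] = 1 (diagonal).

R is symmetric with unit diagonal. Assembling:

R = [[1, -0.7578],
 [-0.7578, 1]]


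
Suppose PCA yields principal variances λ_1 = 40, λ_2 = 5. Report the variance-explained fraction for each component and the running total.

Step 1 — total variance = trace(Sigma) = Σ λ_i = 40 + 5 = 45.

Step 2 — fraction explained by component i = λ_i / Σ λ:
  PC1: 40/45 = 0.8889
  PC2: 5/45 = 0.1111

Step 3 — cumulative fraction after k components = (λ_1 + ... + λ_k) / Σ λ:
  k = 1: 40/45 = 0.8889
  k = 2: (40 + 5)/45 = 45/45 = 1

Summary (fraction, with percent):

explained: PC1 0.8889 (88.89%), PC2 0.1111 (11.11%);  cumulative: 0.8889, 1


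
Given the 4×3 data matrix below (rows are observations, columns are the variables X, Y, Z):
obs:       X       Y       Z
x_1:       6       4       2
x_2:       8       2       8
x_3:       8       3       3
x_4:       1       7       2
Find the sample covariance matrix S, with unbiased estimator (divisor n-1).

Step 1 — column means:
  mean(X) = (6 + 8 + 8 + 1) / 4 = 23/4 = 5.75
  mean(Y) = (4 + 2 + 3 + 7) / 4 = 16/4 = 4
  mean(Z) = (2 + 8 + 3 + 2) / 4 = 15/4 = 3.75

Step 2 — sample covariance S[i,j] = (1/(n-1)) · Σ_k (x_{k,i} - mean_i) · (x_{k,j} - mean_j), with n-1 = 3.
  S[X,X] = ((0.25)·(0.25) + (2.25)·(2.25) + (2.25)·(2.25) + (-4.75)·(-4.75)) / 3 = 32.75/3 = 10.9167
  S[X,Y] = ((0.25)·(0) + (2.25)·(-2) + (2.25)·(-1) + (-4.75)·(3)) / 3 = -21/3 = -7
  S[X,Z] = ((0.25)·(-1.75) + (2.25)·(4.25) + (2.25)·(-0.75) + (-4.75)·(-1.75)) / 3 = 15.75/3 = 5.25
  S[Y,Y] = ((0)·(0) + (-2)·(-2) + (-1)·(-1) + (3)·(3)) / 3 = 14/3 = 4.6667
  S[Y,Z] = ((0)·(-1.75) + (-2)·(4.25) + (-1)·(-0.75) + (3)·(-1.75)) / 3 = -13/3 = -4.3333
  S[Z,Z] = ((-1.75)·(-1.75) + (4.25)·(4.25) + (-0.75)·(-0.75) + (-1.75)·(-1.75)) / 3 = 24.75/3 = 8.25

S is symmetric (S[j,i] = S[i,j]). Assembling:

S = [[10.9167, -7, 5.25],
 [-7, 4.6667, -4.3333],
 [5.25, -4.3333, 8.25]]


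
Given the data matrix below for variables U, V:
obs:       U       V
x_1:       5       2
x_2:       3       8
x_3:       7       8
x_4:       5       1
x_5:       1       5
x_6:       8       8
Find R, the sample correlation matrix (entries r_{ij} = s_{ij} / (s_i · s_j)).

Step 1 — column means:
  mean(U) = (5 + 3 + 7 + 5 + 1 + 8) / 6 = 29/6 = 4.8333
  mean(V) = (2 + 8 + 8 + 1 + 5 + 8) / 6 = 32/6 = 5.3333

Step 2 — sample variances and covariances s[i,j] = (1/(n-1)) · Σ_k (x_{k,i} - mean_i) · (x_{k,j} - mean_j), with n-1 = 5:
  s[U,U] = ((0.1667)·(0.1667) + (-1.8333)·(-1.8333) + (2.1667)·(2.1667) + (0.1667)·(0.1667) + (-3.8333)·(-3.8333) + (3.1667)·(3.1667)) / 5 = 32.8333/5 = 6.5667
  s[U,V] = ((0.1667)·(-3.3333) + (-1.8333)·(2.6667) + (2.1667)·(2.6667) + (0.1667)·(-4.3333) + (-3.8333)·(-0.3333) + (3.1667)·(2.6667)) / 5 = 9.3333/5 = 1.8667
  s[V,V] = ((-3.3333)·(-3.3333) + (2.6667)·(2.6667) + (2.6667)·(2.6667) + (-4.3333)·(-4.3333) + (-0.3333)·(-0.3333) + (2.6667)·(2.6667)) / 5 = 51.3333/5 = 10.2667
  Sample standard deviations s_i = √(s[i,i]):
  s(U) = √(6.5667) = 2.5626
  s(V) = √(10.2667) = 3.2042

Step 3 — r_{ij} = s_{ij} / (s_i · s_j):
  r[U,U] = 1 (diagonal).
  r[U,V] = 1.8667 / (2.5626 · 3.2042) = 1.8667 / 8.2108 = 0.2273
  r[V,V] = 1 (diagonal).

R is symmetric with unit diagonal. Assembling:

R = [[1, 0.2273],
 [0.2273, 1]]


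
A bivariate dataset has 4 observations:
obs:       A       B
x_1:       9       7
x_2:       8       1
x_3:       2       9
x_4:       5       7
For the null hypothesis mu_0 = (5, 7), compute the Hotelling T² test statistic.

Step 1 — sample mean vector:
  mean(A) = (9 + 8 + 2 + 5) / 4 = 24/4 = 6
  mean(B) = (7 + 1 + 9 + 7) / 4 = 24/4 = 6
  x̄ = (6, 6),  deviation x̄ - mu_0 = (6, 6) - (5, 7) = (1, -1).

Step 2 — sample covariance matrix, S[i,j] = (1/(n-1)) · Σ_k (x_{k,i} - mean_i) · (x_{k,j} - mean_j), divisor n-1 = 3:
  S[A,A] = ((3)·(3) + (2)·(2) + (-4)·(-4) + (-1)·(-1)) / 3 = 30/3 = 10
  S[A,B] = ((3)·(1) + (2)·(-5) + (-4)·(3) + (-1)·(1)) / 3 = -20/3 = -6.6667
  S[B,B] = ((1)·(1) + (-5)·(-5) + (3)·(3) + (1)·(1)) / 3 = 36/3 = 12
  S = [[10, -6.6667],
 [-6.6667, 12]].

Step 3 — invert S. det(S) = 10·12 - (-6.6667)² = 75.5556.
  S^{-1} = (1/det) · [[d, -b], [-b, a]] = [[0.1588, 0.0882],
 [0.0882, 0.1324]].

Step 4 — quadratic form (x̄ - mu_0)^T · S^{-1} · (x̄ - mu_0):
  S^{-1} · (x̄ - mu_0) = (0.0706, -0.0441),
  (x̄ - mu_0)^T · [...] = (1)·(0.0706) + (-1)·(-0.0441) = 0.1147.

Step 5 — scale by n: T² = 4 · 0.1147 = 0.4588.

T² ≈ 0.4588


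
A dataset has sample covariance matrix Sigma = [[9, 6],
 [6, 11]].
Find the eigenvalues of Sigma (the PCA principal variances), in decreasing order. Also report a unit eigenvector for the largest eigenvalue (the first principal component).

Step 1 — characteristic polynomial of 2×2 Sigma:
  det(Sigma - λI) = λ² - trace · λ + det = 0.
  trace = 9 + 11 = 20, det = 9·11 - (6)² = 63.
Step 2 — discriminant:
  Δ = trace² - 4·det = 400 - 252 = 148.
Step 3 — eigenvalues:
  λ = (trace ± √Δ)/2 = (20 ± 12.1655)/2,
  λ_1 = 16.0828,  λ_2 = 3.9172.

Step 4 — unit eigenvector for λ_1: solve (Sigma - λ_1 I)v = 0. First row:
  (9 - 16.0828)·v_x + (6)·v_y = 0, i.e. (-7.0828)·v_x + (6)·v_y = 0,
  so v ∝ (b, λ_1 - a) = (6, 7.0828) = u.
  ||u|| = √((6)² + (7.0828)²) = √(86.1655) ≈ 9.2825,
  v_1 = u/||u|| ≈ (0.6464, 0.763) (||v_1|| = 1).

λ_1 = 16.0828,  λ_2 = 3.9172;  v_1 ≈ (0.6464, 0.763)


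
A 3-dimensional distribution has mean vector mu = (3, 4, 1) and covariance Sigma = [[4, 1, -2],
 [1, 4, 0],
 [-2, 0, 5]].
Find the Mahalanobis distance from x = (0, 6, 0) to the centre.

Step 1 — centre the observation: (x - mu) = (-3, 2, -1).

Step 2 — invert Sigma (cofactor / det for 3×3, or solve directly):
  Sigma^{-1} = [[0.339, -0.0847, 0.1356],
 [-0.0847, 0.2712, -0.0339],
 [0.1356, -0.0339, 0.2542]].

Step 3 — form the quadratic (x - mu)^T · Sigma^{-1} · (x - mu):
  Sigma^{-1} · (x - mu) = (-1.322, 0.8305, -0.7288).
  (x - mu)^T · [Sigma^{-1} · (x - mu)] = (-3)·(-1.322) + (2)·(0.8305) + (-1)·(-0.7288) = 6.3559.

Step 4 — take square root: d = √(6.3559) ≈ 2.5211.

d(x, mu) = √(6.3559) ≈ 2.5211


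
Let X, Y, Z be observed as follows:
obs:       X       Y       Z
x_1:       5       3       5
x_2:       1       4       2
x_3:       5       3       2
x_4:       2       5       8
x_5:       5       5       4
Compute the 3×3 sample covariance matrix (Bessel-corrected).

Step 1 — column means:
  mean(X) = (5 + 1 + 5 + 2 + 5) / 5 = 18/5 = 3.6
  mean(Y) = (3 + 4 + 3 + 5 + 5) / 5 = 20/5 = 4
  mean(Z) = (5 + 2 + 2 + 8 + 4) / 5 = 21/5 = 4.2

Step 2 — sample covariance S[i,j] = (1/(n-1)) · Σ_k (x_{k,i} - mean_i) · (x_{k,j} - mean_j), with n-1 = 4.
  S[X,X] = ((1.4)·(1.4) + (-2.6)·(-2.6) + (1.4)·(1.4) + (-1.6)·(-1.6) + (1.4)·(1.4)) / 4 = 15.2/4 = 3.8
  S[X,Y] = ((1.4)·(-1) + (-2.6)·(0) + (1.4)·(-1) + (-1.6)·(1) + (1.4)·(1)) / 4 = -3/4 = -0.75
  S[X,Z] = ((1.4)·(0.8) + (-2.6)·(-2.2) + (1.4)·(-2.2) + (-1.6)·(3.8) + (1.4)·(-0.2)) / 4 = -2.6/4 = -0.65
  S[Y,Y] = ((-1)·(-1) + (0)·(0) + (-1)·(-1) + (1)·(1) + (1)·(1)) / 4 = 4/4 = 1
  S[Y,Z] = ((-1)·(0.8) + (0)·(-2.2) + (-1)·(-2.2) + (1)·(3.8) + (1)·(-0.2)) / 4 = 5/4 = 1.25
  S[Z,Z] = ((0.8)·(0.8) + (-2.2)·(-2.2) + (-2.2)·(-2.2) + (3.8)·(3.8) + (-0.2)·(-0.2)) / 4 = 24.8/4 = 6.2

S is symmetric (S[j,i] = S[i,j]). Assembling:

S = [[3.8, -0.75, -0.65],
 [-0.75, 1, 1.25],
 [-0.65, 1.25, 6.2]]


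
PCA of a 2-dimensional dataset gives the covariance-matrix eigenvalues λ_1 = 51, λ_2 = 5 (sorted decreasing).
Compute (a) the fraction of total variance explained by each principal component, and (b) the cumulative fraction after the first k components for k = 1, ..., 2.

Step 1 — total variance = trace(Sigma) = Σ λ_i = 51 + 5 = 56.

Step 2 — fraction explained by component i = λ_i / Σ λ:
  PC1: 51/56 = 0.9107
  PC2: 5/56 = 0.0893

Step 3 — cumulative fraction after k components = (λ_1 + ... + λ_k) / Σ λ:
  k = 1: 51/56 = 0.9107
  k = 2: (51 + 5)/56 = 56/56 = 1

Summary (fraction, with percent):

explained: PC1 0.9107 (91.07%), PC2 0.0893 (8.93%);  cumulative: 0.9107, 1


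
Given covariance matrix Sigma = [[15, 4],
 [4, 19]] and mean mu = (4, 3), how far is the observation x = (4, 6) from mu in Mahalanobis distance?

Step 1 — centre the observation: (x - mu) = (0, 3).

Step 2 — invert Sigma. det(Sigma) = 15·19 - (4)² = 269.
  Sigma^{-1} = (1/det) · [[d, -b], [-b, a]] = [[0.0706, -0.0149],
 [-0.0149, 0.0558]].

Step 3 — form the quadratic (x - mu)^T · Sigma^{-1} · (x - mu):
  Sigma^{-1} · (x - mu) = (-0.0446, 0.1673).
  (x - mu)^T · [Sigma^{-1} · (x - mu)] = (0)·(-0.0446) + (3)·(0.1673) = 0.5019.

Step 4 — take square root: d = √(0.5019) ≈ 0.7084.

d(x, mu) = √(0.5019) ≈ 0.7084


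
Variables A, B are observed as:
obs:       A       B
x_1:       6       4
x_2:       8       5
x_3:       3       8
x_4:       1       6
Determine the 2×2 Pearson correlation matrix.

Step 1 — column means:
  mean(A) = (6 + 8 + 3 + 1) / 4 = 18/4 = 4.5
  mean(B) = (4 + 5 + 8 + 6) / 4 = 23/4 = 5.75

Step 2 — sample variances and covariances s[i,j] = (1/(n-1)) · Σ_k (x_{k,i} - mean_i) · (x_{k,j} - mean_j), with n-1 = 3:
  s[A,A] = ((1.5)·(1.5) + (3.5)·(3.5) + (-1.5)·(-1.5) + (-3.5)·(-3.5)) / 3 = 29/3 = 9.6667
  s[A,B] = ((1.5)·(-1.75) + (3.5)·(-0.75) + (-1.5)·(2.25) + (-3.5)·(0.25)) / 3 = -9.5/3 = -3.1667
  s[B,B] = ((-1.75)·(-1.75) + (-0.75)·(-0.75) + (2.25)·(2.25) + (0.25)·(0.25)) / 3 = 8.75/3 = 2.9167
  Sample standard deviations s_i = √(s[i,i]):
  s(A) = √(9.6667) = 3.1091
  s(B) = √(2.9167) = 1.7078

Step 3 — r_{ij} = s_{ij} / (s_i · s_j):
  r[A,A] = 1 (diagonal).
  r[A,B] = -3.1667 / (3.1091 · 1.7078) = -3.1667 / 5.3098 = -0.5964
  r[B,B] = 1 (diagonal).

R is symmetric with unit diagonal. Assembling:

R = [[1, -0.5964],
 [-0.5964, 1]]


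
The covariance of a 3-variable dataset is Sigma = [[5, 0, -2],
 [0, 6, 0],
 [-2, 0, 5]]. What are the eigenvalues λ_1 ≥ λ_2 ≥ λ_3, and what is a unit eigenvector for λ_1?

Step 1 — characteristic polynomial p(λ) = det(λI - Sigma) = λ³ - tr·λ² + c_1·λ - det, where tr = trace, c_1 = sum of the principal 2×2 minors, det = det(Sigma):
  tr = 5 + 6 + 5 = 16,
  c_1 = (5·6 - (0)²) + (5·5 - (-2)²) + (6·5 - (0)²) = 30 + 21 + 30 = 81,
  det = 5·(6·5 - (0)²) - (0)·((0)·5 - (0)·(-2)) + (-2)·((0)·(0) - 6·(-2)) = 5·(30) - (0)·(0) + (-2)·(12) = 126.
  So p(λ) = λ³ - 16λ² + 81λ - 126.
Step 2 — look for an integer root (rational root theorem: any rational root is an integer divisor of 126). Testing λ = 3:
  p(3) = 27 - 144 + 243 - 126 = 0  ✓
  Dividing out (λ - 3): p(λ) = (λ - 3)(λ² - 13λ + 42).
Step 3 — remaining eigenvalues from the quadratic λ² - 13λ + 42 = 0:
  Δ = 13² - 4·42 = 169 - 168 = 1,  λ = (13 ± √1)/2 = (13 ± 1)/2 = 7 or 6.
  Sorted: λ_1 = 7,  λ_2 = 6,  λ_3 = 3  (check: sum = 16 = tr ✓).

Step 4 — unit eigenvector for λ_1 = 7: v spans the null space of (Sigma - λ_1 I), whose rows are
  r_1 = (-2, 0, -2),  r_2 = (0, -1, 0),  r_3 = (-2, 0, -2).
  v is orthogonal to every row, so take v ∝ r_1 × r_2 = ((0)·(0) - (-2)·(-1), (-2)·(0) - (-2)·(0), (-2)·(-1) - (0)·(0)) = (-2, 0, 2).
  Rescale (divide by 2; multiply by -1 so the first nonzero entry is positive): u = (1, 0, -1).
  ||u|| = √((1)² + (0)² + (-1)²) = √(2) ≈ 1.4142,  v_1 = u/||u|| ≈ (0.7071, 0, -0.7071) (||v_1|| = 1).

λ_1 = 7,  λ_2 = 6,  λ_3 = 3;  v_1 ≈ (0.7071, 0, -0.7071)


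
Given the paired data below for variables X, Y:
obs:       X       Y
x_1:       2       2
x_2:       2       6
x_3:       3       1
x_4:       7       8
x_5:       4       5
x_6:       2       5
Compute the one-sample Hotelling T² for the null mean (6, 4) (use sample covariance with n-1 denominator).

Step 1 — sample mean vector:
  mean(X) = (2 + 2 + 3 + 7 + 4 + 2) / 6 = 20/6 = 3.3333
  mean(Y) = (2 + 6 + 1 + 8 + 5 + 5) / 6 = 27/6 = 4.5
  x̄ = (3.3333, 4.5),  deviation x̄ - mu_0 = (3.3333, 4.5) - (6, 4) = (-2.6667, 0.5).

Step 2 — sample covariance matrix, S[i,j] = (1/(n-1)) · Σ_k (x_{k,i} - mean_i) · (x_{k,j} - mean_j), divisor n-1 = 5:
  S[X,X] = ((-1.3333)·(-1.3333) + (-1.3333)·(-1.3333) + (-0.3333)·(-0.3333) + (3.6667)·(3.6667) + (0.6667)·(0.6667) + (-1.3333)·(-1.3333)) / 5 = 19.3333/5 = 3.8667
  S[X,Y] = ((-1.3333)·(-2.5) + (-1.3333)·(1.5) + (-0.3333)·(-3.5) + (3.6667)·(3.5) + (0.6667)·(0.5) + (-1.3333)·(0.5)) / 5 = 15/5 = 3
  S[Y,Y] = ((-2.5)·(-2.5) + (1.5)·(1.5) + (-3.5)·(-3.5) + (3.5)·(3.5) + (0.5)·(0.5) + (0.5)·(0.5)) / 5 = 33.5/5 = 6.7
  S = [[3.8667, 3],
 [3, 6.7]].

Step 3 — invert S. det(S) = 3.8667·6.7 - (3)² = 16.9067.
  S^{-1} = (1/det) · [[d, -b], [-b, a]] = [[0.3963, -0.1774],
 [-0.1774, 0.2287]].

Step 4 — quadratic form (x̄ - mu_0)^T · S^{-1} · (x̄ - mu_0):
  S^{-1} · (x̄ - mu_0) = (-1.1455, 0.5875),
  (x̄ - mu_0)^T · [...] = (-2.6667)·(-1.1455) + (0.5)·(0.5875) = 3.3484.

Step 5 — scale by n: T² = 6 · 3.3484 = 20.0907.

T² ≈ 20.0907


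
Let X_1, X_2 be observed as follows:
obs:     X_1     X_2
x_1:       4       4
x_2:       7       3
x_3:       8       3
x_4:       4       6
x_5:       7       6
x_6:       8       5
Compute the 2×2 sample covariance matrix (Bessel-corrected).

Step 1 — column means:
  mean(X_1) = (4 + 7 + 8 + 4 + 7 + 8) / 6 = 38/6 = 6.3333
  mean(X_2) = (4 + 3 + 3 + 6 + 6 + 5) / 6 = 27/6 = 4.5

Step 2 — sample covariance S[i,j] = (1/(n-1)) · Σ_k (x_{k,i} - mean_i) · (x_{k,j} - mean_j), with n-1 = 5.
  S[X_1,X_1] = ((-2.3333)·(-2.3333) + (0.6667)·(0.6667) + (1.6667)·(1.6667) + (-2.3333)·(-2.3333) + (0.6667)·(0.6667) + (1.6667)·(1.6667)) / 5 = 17.3333/5 = 3.4667
  S[X_1,X_2] = ((-2.3333)·(-0.5) + (0.6667)·(-1.5) + (1.6667)·(-1.5) + (-2.3333)·(1.5) + (0.6667)·(1.5) + (1.6667)·(0.5)) / 5 = -4/5 = -0.8
  S[X_2,X_2] = ((-0.5)·(-0.5) + (-1.5)·(-1.5) + (-1.5)·(-1.5) + (1.5)·(1.5) + (1.5)·(1.5) + (0.5)·(0.5)) / 5 = 9.5/5 = 1.9

S is symmetric (S[j,i] = S[i,j]). Assembling:

S = [[3.4667, -0.8],
 [-0.8, 1.9]]


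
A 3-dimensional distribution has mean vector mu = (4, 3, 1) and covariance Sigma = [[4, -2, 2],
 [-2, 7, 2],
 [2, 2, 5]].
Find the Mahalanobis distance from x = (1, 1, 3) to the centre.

Step 1 — centre the observation: (x - mu) = (-3, -2, 2).

Step 2 — invert Sigma (cofactor / det for 3×3, or solve directly):
  Sigma^{-1} = [[0.5167, 0.2333, -0.3],
 [0.2333, 0.2667, -0.2],
 [-0.3, -0.2, 0.4]].

Step 3 — form the quadratic (x - mu)^T · Sigma^{-1} · (x - mu):
  Sigma^{-1} · (x - mu) = (-2.6167, -1.6333, 2.1).
  (x - mu)^T · [Sigma^{-1} · (x - mu)] = (-3)·(-2.6167) + (-2)·(-1.6333) + (2)·(2.1) = 15.3167.

Step 4 — take square root: d = √(15.3167) ≈ 3.9137.

d(x, mu) = √(15.3167) ≈ 3.9137


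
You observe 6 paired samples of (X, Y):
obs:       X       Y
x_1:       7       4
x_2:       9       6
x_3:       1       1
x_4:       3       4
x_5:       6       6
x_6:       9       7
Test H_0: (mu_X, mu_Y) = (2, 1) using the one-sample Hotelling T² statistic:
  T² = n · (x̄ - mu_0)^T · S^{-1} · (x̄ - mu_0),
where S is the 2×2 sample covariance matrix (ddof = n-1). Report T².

Step 1 — sample mean vector:
  mean(X) = (7 + 9 + 1 + 3 + 6 + 9) / 6 = 35/6 = 5.8333
  mean(Y) = (4 + 6 + 1 + 4 + 6 + 7) / 6 = 28/6 = 4.6667
  x̄ = (5.8333, 4.6667),  deviation x̄ - mu_0 = (5.8333, 4.6667) - (2, 1) = (3.8333, 3.6667).

Step 2 — sample covariance matrix, S[i,j] = (1/(n-1)) · Σ_k (x_{k,i} - mean_i) · (x_{k,j} - mean_j), divisor n-1 = 5:
  S[X,X] = ((1.1667)·(1.1667) + (3.1667)·(3.1667) + (-4.8333)·(-4.8333) + (-2.8333)·(-2.8333) + (0.1667)·(0.1667) + (3.1667)·(3.1667)) / 5 = 52.8333/5 = 10.5667
  S[X,Y] = ((1.1667)·(-0.6667) + (3.1667)·(1.3333) + (-4.8333)·(-3.6667) + (-2.8333)·(-0.6667) + (0.1667)·(1.3333) + (3.1667)·(2.3333)) / 5 = 30.6667/5 = 6.1333
  S[Y,Y] = ((-0.6667)·(-0.6667) + (1.3333)·(1.3333) + (-3.6667)·(-3.6667) + (-0.6667)·(-0.6667) + (1.3333)·(1.3333) + (2.3333)·(2.3333)) / 5 = 23.3333/5 = 4.6667
  S = [[10.5667, 6.1333],
 [6.1333, 4.6667]].

Step 3 — invert S. det(S) = 10.5667·4.6667 - (6.1333)² = 11.6933.
  S^{-1} = (1/det) · [[d, -b], [-b, a]] = [[0.3991, -0.5245],
 [-0.5245, 0.9036]].

Step 4 — quadratic form (x̄ - mu_0)^T · S^{-1} · (x̄ - mu_0):
  S^{-1} · (x̄ - mu_0) = (-0.3934, 1.3027),
  (x̄ - mu_0)^T · [...] = (3.8333)·(-0.3934) + (3.6667)·(1.3027) = 3.2687.

Step 5 — scale by n: T² = 6 · 3.2687 = 19.6123.

T² ≈ 19.6123


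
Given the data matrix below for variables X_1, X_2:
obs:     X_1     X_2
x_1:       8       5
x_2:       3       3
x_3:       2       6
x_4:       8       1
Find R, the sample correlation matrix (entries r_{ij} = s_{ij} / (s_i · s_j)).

Step 1 — column means:
  mean(X_1) = (8 + 3 + 2 + 8) / 4 = 21/4 = 5.25
  mean(X_2) = (5 + 3 + 6 + 1) / 4 = 15/4 = 3.75

Step 2 — sample variances and covariances s[i,j] = (1/(n-1)) · Σ_k (x_{k,i} - mean_i) · (x_{k,j} - mean_j), with n-1 = 3:
  s[X_1,X_1] = ((2.75)·(2.75) + (-2.25)·(-2.25) + (-3.25)·(-3.25) + (2.75)·(2.75)) / 3 = 30.75/3 = 10.25
  s[X_1,X_2] = ((2.75)·(1.25) + (-2.25)·(-0.75) + (-3.25)·(2.25) + (2.75)·(-2.75)) / 3 = -9.75/3 = -3.25
  s[X_2,X_2] = ((1.25)·(1.25) + (-0.75)·(-0.75) + (2.25)·(2.25) + (-2.75)·(-2.75)) / 3 = 14.75/3 = 4.9167
  Sample standard deviations s_i = √(s[i,i]):
  s(X_1) = √(10.25) = 3.2016
  s(X_2) = √(4.9167) = 2.2174

Step 3 — r_{ij} = s_{ij} / (s_i · s_j):
  r[X_1,X_1] = 1 (diagonal).
  r[X_1,X_2] = -3.25 / (3.2016 · 2.2174) = -3.25 / 7.099 = -0.4578
  r[X_2,X_2] = 1 (diagonal).

R is symmetric with unit diagonal. Assembling:

R = [[1, -0.4578],
 [-0.4578, 1]]


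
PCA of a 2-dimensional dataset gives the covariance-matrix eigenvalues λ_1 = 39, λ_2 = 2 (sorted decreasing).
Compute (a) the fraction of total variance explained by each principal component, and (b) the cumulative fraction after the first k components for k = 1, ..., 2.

Step 1 — total variance = trace(Sigma) = Σ λ_i = 39 + 2 = 41.

Step 2 — fraction explained by component i = λ_i / Σ λ:
  PC1: 39/41 = 0.9512
  PC2: 2/41 = 0.0488

Step 3 — cumulative fraction after k components = (λ_1 + ... + λ_k) / Σ λ:
  k = 1: 39/41 = 0.9512
  k = 2: (39 + 2)/41 = 41/41 = 1

Summary (fraction, with percent):

explained: PC1 0.9512 (95.12%), PC2 0.0488 (4.88%);  cumulative: 0.9512, 1


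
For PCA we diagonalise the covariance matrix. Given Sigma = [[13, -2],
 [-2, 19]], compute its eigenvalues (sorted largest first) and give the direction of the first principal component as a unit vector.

Step 1 — characteristic polynomial of 2×2 Sigma:
  det(Sigma - λI) = λ² - trace · λ + det = 0.
  trace = 13 + 19 = 32, det = 13·19 - (-2)² = 243.
Step 2 — discriminant:
  Δ = trace² - 4·det = 1024 - 972 = 52.
Step 3 — eigenvalues:
  λ = (trace ± √Δ)/2 = (32 ± 7.2111)/2,
  λ_1 = 19.6056,  λ_2 = 12.3944.

Step 4 — unit eigenvector for λ_1: solve (Sigma - λ_1 I)v = 0. First row:
  (13 - 19.6056)·v_x + (-2)·v_y = 0, i.e. (-6.6056)·v_x + (-2)·v_y = 0,
  so v ∝ (b, λ_1 - a) = (-2, 6.6056); multiply by -1 so the first entry is positive: u = (2, -6.6056).
  ||u|| = √((2)² + (-6.6056)²) = √(47.6333) ≈ 6.9017,
  v_1 = u/||u|| ≈ (0.2898, -0.9571) (||v_1|| = 1).

λ_1 = 19.6056,  λ_2 = 12.3944;  v_1 ≈ (0.2898, -0.9571)


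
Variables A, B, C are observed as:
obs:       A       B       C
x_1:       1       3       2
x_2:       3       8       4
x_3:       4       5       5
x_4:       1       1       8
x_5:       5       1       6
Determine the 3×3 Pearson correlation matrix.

Step 1 — column means:
  mean(A) = (1 + 3 + 4 + 1 + 5) / 5 = 14/5 = 2.8
  mean(B) = (3 + 8 + 5 + 1 + 1) / 5 = 18/5 = 3.6
  mean(C) = (2 + 4 + 5 + 8 + 6) / 5 = 25/5 = 5

Step 2 — sample variances and covariances s[i,j] = (1/(n-1)) · Σ_k (x_{k,i} - mean_i) · (x_{k,j} - mean_j), with n-1 = 4:
  s[A,A] = ((-1.8)·(-1.8) + (0.2)·(0.2) + (1.2)·(1.2) + (-1.8)·(-1.8) + (2.2)·(2.2)) / 4 = 12.8/4 = 3.2
  s[A,B] = ((-1.8)·(-0.6) + (0.2)·(4.4) + (1.2)·(1.4) + (-1.8)·(-2.6) + (2.2)·(-2.6)) / 4 = 2.6/4 = 0.65
  s[A,C] = ((-1.8)·(-3) + (0.2)·(-1) + (1.2)·(0) + (-1.8)·(3) + (2.2)·(1)) / 4 = 2/4 = 0.5
  s[B,B] = ((-0.6)·(-0.6) + (4.4)·(4.4) + (1.4)·(1.4) + (-2.6)·(-2.6) + (-2.6)·(-2.6)) / 4 = 35.2/4 = 8.8
  s[B,C] = ((-0.6)·(-3) + (4.4)·(-1) + (1.4)·(0) + (-2.6)·(3) + (-2.6)·(1)) / 4 = -13/4 = -3.25
  s[C,C] = ((-3)·(-3) + (-1)·(-1) + (0)·(0) + (3)·(3) + (1)·(1)) / 4 = 20/4 = 5
  Sample standard deviations s_i = √(s[i,i]):
  s(A) = √(3.2) = 1.7889
  s(B) = √(8.8) = 2.9665
  s(C) = √(5) = 2.2361

Step 3 — r_{ij} = s_{ij} / (s_i · s_j):
  r[A,A] = 1 (diagonal).
  r[A,B] = 0.65 / (1.7889 · 2.9665) = 0.65 / 5.3066 = 0.1225
  r[A,C] = 0.5 / (1.7889 · 2.2361) = 0.5 / 4 = 0.125
  r[B,B] = 1 (diagonal).
  r[B,C] = -3.25 / (2.9665 · 2.2361) = -3.25 / 6.6332 = -0.49
  r[C,C] = 1 (diagonal).

R is symmetric with unit diagonal. Assembling:

R = [[1, 0.1225, 0.125],
 [0.1225, 1, -0.49],
 [0.125, -0.49, 1]]


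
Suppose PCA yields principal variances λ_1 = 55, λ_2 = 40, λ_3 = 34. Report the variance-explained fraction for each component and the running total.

Step 1 — total variance = trace(Sigma) = Σ λ_i = 55 + 40 + 34 = 129.

Step 2 — fraction explained by component i = λ_i / Σ λ:
  PC1: 55/129 = 0.4264
  PC2: 40/129 = 0.3101
  PC3: 34/129 = 0.2636

Step 3 — cumulative fraction after k components = (λ_1 + ... + λ_k) / Σ λ:
  k = 1: 55/129 = 0.4264
  k = 2: (55 + 40)/129 = 95/129 = 0.7364
  k = 3: (55 + 40 + 34)/129 = 129/129 = 1

Summary (fraction, with percent):

explained: PC1 0.4264 (42.64%), PC2 0.3101 (31.01%), PC3 0.2636 (26.36%);  cumulative: 0.4264, 0.7364, 1


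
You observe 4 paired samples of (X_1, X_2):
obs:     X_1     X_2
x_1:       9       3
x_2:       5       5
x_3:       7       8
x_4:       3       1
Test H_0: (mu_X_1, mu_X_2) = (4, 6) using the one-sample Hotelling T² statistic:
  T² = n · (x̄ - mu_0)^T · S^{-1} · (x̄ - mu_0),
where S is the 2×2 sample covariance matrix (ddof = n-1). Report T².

Step 1 — sample mean vector:
  mean(X_1) = (9 + 5 + 7 + 3) / 4 = 24/4 = 6
  mean(X_2) = (3 + 5 + 8 + 1) / 4 = 17/4 = 4.25
  x̄ = (6, 4.25),  deviation x̄ - mu_0 = (6, 4.25) - (4, 6) = (2, -1.75).

Step 2 — sample covariance matrix, S[i,j] = (1/(n-1)) · Σ_k (x_{k,i} - mean_i) · (x_{k,j} - mean_j), divisor n-1 = 3:
  S[X_1,X_1] = ((3)·(3) + (-1)·(-1) + (1)·(1) + (-3)·(-3)) / 3 = 20/3 = 6.6667
  S[X_1,X_2] = ((3)·(-1.25) + (-1)·(0.75) + (1)·(3.75) + (-3)·(-3.25)) / 3 = 9/3 = 3
  S[X_2,X_2] = ((-1.25)·(-1.25) + (0.75)·(0.75) + (3.75)·(3.75) + (-3.25)·(-3.25)) / 3 = 26.75/3 = 8.9167
  S = [[6.6667, 3],
 [3, 8.9167]].

Step 3 — invert S. det(S) = 6.6667·8.9167 - (3)² = 50.4444.
  S^{-1} = (1/det) · [[d, -b], [-b, a]] = [[0.1768, -0.0595],
 [-0.0595, 0.1322]].

Step 4 — quadratic form (x̄ - mu_0)^T · S^{-1} · (x̄ - mu_0):
  S^{-1} · (x̄ - mu_0) = (0.4576, -0.3502),
  (x̄ - mu_0)^T · [...] = (2)·(0.4576) + (-1.75)·(-0.3502) = 1.5281.

Step 5 — scale by n: T² = 4 · 1.5281 = 6.1123.

T² ≈ 6.1123


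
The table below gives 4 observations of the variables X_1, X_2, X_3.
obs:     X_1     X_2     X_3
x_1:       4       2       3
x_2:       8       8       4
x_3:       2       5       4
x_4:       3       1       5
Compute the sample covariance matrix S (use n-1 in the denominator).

Step 1 — column means:
  mean(X_1) = (4 + 8 + 2 + 3) / 4 = 17/4 = 4.25
  mean(X_2) = (2 + 8 + 5 + 1) / 4 = 16/4 = 4
  mean(X_3) = (3 + 4 + 4 + 5) / 4 = 16/4 = 4

Step 2 — sample covariance S[i,j] = (1/(n-1)) · Σ_k (x_{k,i} - mean_i) · (x_{k,j} - mean_j), with n-1 = 3.
  S[X_1,X_1] = ((-0.25)·(-0.25) + (3.75)·(3.75) + (-2.25)·(-2.25) + (-1.25)·(-1.25)) / 3 = 20.75/3 = 6.9167
  S[X_1,X_2] = ((-0.25)·(-2) + (3.75)·(4) + (-2.25)·(1) + (-1.25)·(-3)) / 3 = 17/3 = 5.6667
  S[X_1,X_3] = ((-0.25)·(-1) + (3.75)·(0) + (-2.25)·(0) + (-1.25)·(1)) / 3 = -1/3 = -0.3333
  S[X_2,X_2] = ((-2)·(-2) + (4)·(4) + (1)·(1) + (-3)·(-3)) / 3 = 30/3 = 10
  S[X_2,X_3] = ((-2)·(-1) + (4)·(0) + (1)·(0) + (-3)·(1)) / 3 = -1/3 = -0.3333
  S[X_3,X_3] = ((-1)·(-1) + (0)·(0) + (0)·(0) + (1)·(1)) / 3 = 2/3 = 0.6667

S is symmetric (S[j,i] = S[i,j]). Assembling:

S = [[6.9167, 5.6667, -0.3333],
 [5.6667, 10, -0.3333],
 [-0.3333, -0.3333, 0.6667]]


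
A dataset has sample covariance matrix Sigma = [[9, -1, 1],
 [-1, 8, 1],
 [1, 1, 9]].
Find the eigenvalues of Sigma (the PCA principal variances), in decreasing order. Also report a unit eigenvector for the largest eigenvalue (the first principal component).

Step 1 — characteristic polynomial p(λ) = det(λI - Sigma) = λ³ - tr·λ² + c_1·λ - det, where tr = trace, c_1 = sum of the principal 2×2 minors, det = det(Sigma):
  tr = 9 + 8 + 9 = 26,
  c_1 = (9·8 - (-1)²) + (9·9 - (1)²) + (8·9 - (1)²) = 71 + 80 + 71 = 222,
  det = 9·(8·9 - (1)²) - (-1)·((-1)·9 - (1)·(1)) + (1)·((-1)·(1) - 8·(1)) = 9·(71) - (-1)·(-10) + (1)·(-9) = 620.
  So p(λ) = λ³ - 26λ² + 222λ - 620.
Step 2 — look for an integer root (rational root theorem: any rational root is an integer divisor of 620). Testing λ = 10:
  p(10) = 1000 - 2600 + 2220 - 620 = 0  ✓
  Dividing out (λ - 10): p(λ) = (λ - 10)(λ² - 16λ + 62).
Step 3 — remaining eigenvalues from the quadratic λ² - 16λ + 62 = 0:
  Δ = 16² - 4·62 = 256 - 248 = 8,  λ = (16 ± √8)/2 = (16 ± 2.8284)/2 ≈ 9.4142 or 6.5858.
  Sorted: λ_1 = 10,  λ_2 = 9.4142,  λ_3 = 6.5858  (check: sum = 26 = tr ✓).

Step 4 — unit eigenvector for λ_1 = 10: v spans the null space of (Sigma - λ_1 I), whose rows are
  r_1 = (-1, -1, 1),  r_2 = (-1, -2, 1),  r_3 = (1, 1, -1).
  v is orthogonal to every row, so take v ∝ r_1 × r_2 = ((-1)·(1) - (1)·(-2), (1)·(-1) - (-1)·(1), (-1)·(-2) - (-1)·(-1)) = (1, 0, 1).
  Let u = (1, 0, 1).
  ||u|| = √((1)² + (0)² + (1)²) = √(2) ≈ 1.4142,  v_1 = u/||u|| ≈ (0.7071, 0, 0.7071) (||v_1|| = 1).

λ_1 = 10,  λ_2 = 9.4142,  λ_3 = 6.5858;  v_1 ≈ (0.7071, 0, 0.7071)


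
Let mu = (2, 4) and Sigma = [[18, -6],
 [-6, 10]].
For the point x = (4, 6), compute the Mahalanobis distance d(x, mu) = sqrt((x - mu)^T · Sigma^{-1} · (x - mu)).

Step 1 — centre the observation: (x - mu) = (2, 2).

Step 2 — invert Sigma. det(Sigma) = 18·10 - (-6)² = 144.
  Sigma^{-1} = (1/det) · [[d, -b], [-b, a]] = [[0.0694, 0.0417],
 [0.0417, 0.125]].

Step 3 — form the quadratic (x - mu)^T · Sigma^{-1} · (x - mu):
  Sigma^{-1} · (x - mu) = (0.2222, 0.3333).
  (x - mu)^T · [Sigma^{-1} · (x - mu)] = (2)·(0.2222) + (2)·(0.3333) = 1.1111.

Step 4 — take square root: d = √(1.1111) ≈ 1.0541.

d(x, mu) = √(1.1111) ≈ 1.0541


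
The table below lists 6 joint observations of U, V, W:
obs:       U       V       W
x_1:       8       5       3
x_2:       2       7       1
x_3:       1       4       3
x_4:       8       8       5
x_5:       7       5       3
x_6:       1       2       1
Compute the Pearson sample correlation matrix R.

Step 1 — column means:
  mean(U) = (8 + 2 + 1 + 8 + 7 + 1) / 6 = 27/6 = 4.5
  mean(V) = (5 + 7 + 4 + 8 + 5 + 2) / 6 = 31/6 = 5.1667
  mean(W) = (3 + 1 + 3 + 5 + 3 + 1) / 6 = 16/6 = 2.6667

Step 2 — sample variances and covariances s[i,j] = (1/(n-1)) · Σ_k (x_{k,i} - mean_i) · (x_{k,j} - mean_j), with n-1 = 5:
  s[U,U] = ((3.5)·(3.5) + (-2.5)·(-2.5) + (-3.5)·(-3.5) + (3.5)·(3.5) + (2.5)·(2.5) + (-3.5)·(-3.5)) / 5 = 61.5/5 = 12.3
  s[U,V] = ((3.5)·(-0.1667) + (-2.5)·(1.8333) + (-3.5)·(-1.1667) + (3.5)·(2.8333) + (2.5)·(-0.1667) + (-3.5)·(-3.1667)) / 5 = 19.5/5 = 3.9
  s[U,W] = ((3.5)·(0.3333) + (-2.5)·(-1.6667) + (-3.5)·(0.3333) + (3.5)·(2.3333) + (2.5)·(0.3333) + (-3.5)·(-1.6667)) / 5 = 19/5 = 3.8
  s[V,V] = ((-0.1667)·(-0.1667) + (1.8333)·(1.8333) + (-1.1667)·(-1.1667) + (2.8333)·(2.8333) + (-0.1667)·(-0.1667) + (-3.1667)·(-3.1667)) / 5 = 22.8333/5 = 4.5667
  s[V,W] = ((-0.1667)·(0.3333) + (1.8333)·(-1.6667) + (-1.1667)·(0.3333) + (2.8333)·(2.3333) + (-0.1667)·(0.3333) + (-3.1667)·(-1.6667)) / 5 = 8.3333/5 = 1.6667
  s[W,W] = ((0.3333)·(0.3333) + (-1.6667)·(-1.6667) + (0.3333)·(0.3333) + (2.3333)·(2.3333) + (0.3333)·(0.3333) + (-1.6667)·(-1.6667)) / 5 = 11.3333/5 = 2.2667
  Sample standard deviations s_i = √(s[i,i]):
  s(U) = √(12.3) = 3.5071
  s(V) = √(4.5667) = 2.137
  s(W) = √(2.2667) = 1.5055

Step 3 — r_{ij} = s_{ij} / (s_i · s_j):
  r[U,U] = 1 (diagonal).
  r[U,V] = 3.9 / (3.5071 · 2.137) = 3.9 / 7.4947 = 0.5204
  r[U,W] = 3.8 / (3.5071 · 1.5055) = 3.8 / 5.2802 = 0.7197
  r[V,V] = 1 (diagonal).
  r[V,W] = 1.6667 / (2.137 · 1.5055) = 1.6667 / 3.2173 = 0.518
  r[W,W] = 1 (diagonal).

R is symmetric with unit diagonal. Assembling:

R = [[1, 0.5204, 0.7197],
 [0.5204, 1, 0.518],
 [0.7197, 0.518, 1]]


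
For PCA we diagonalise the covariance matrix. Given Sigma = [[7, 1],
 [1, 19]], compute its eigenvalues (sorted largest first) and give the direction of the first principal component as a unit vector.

Step 1 — characteristic polynomial of 2×2 Sigma:
  det(Sigma - λI) = λ² - trace · λ + det = 0.
  trace = 7 + 19 = 26, det = 7·19 - (1)² = 132.
Step 2 — discriminant:
  Δ = trace² - 4·det = 676 - 528 = 148.
Step 3 — eigenvalues:
  λ = (trace ± √Δ)/2 = (26 ± 12.1655)/2,
  λ_1 = 19.0828,  λ_2 = 6.9172.

Step 4 — unit eigenvector for λ_1: solve (Sigma - λ_1 I)v = 0. First row:
  (7 - 19.0828)·v_x + (1)·v_y = 0, i.e. (-12.0828)·v_x + (1)·v_y = 0,
  so v ∝ (b, λ_1 - a) = (1, 12.0828) = u.
  ||u|| = √((1)² + (12.0828)²) = √(146.9932) ≈ 12.1241,
  v_1 = u/||u|| ≈ (0.0825, 0.9966) (||v_1|| = 1).

λ_1 = 19.0828,  λ_2 = 6.9172;  v_1 ≈ (0.0825, 0.9966)


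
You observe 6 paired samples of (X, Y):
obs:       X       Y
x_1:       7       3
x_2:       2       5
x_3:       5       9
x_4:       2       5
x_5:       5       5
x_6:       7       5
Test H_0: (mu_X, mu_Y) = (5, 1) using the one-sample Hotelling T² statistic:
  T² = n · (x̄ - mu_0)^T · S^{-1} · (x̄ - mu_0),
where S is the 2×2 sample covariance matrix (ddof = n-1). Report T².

Step 1 — sample mean vector:
  mean(X) = (7 + 2 + 5 + 2 + 5 + 7) / 6 = 28/6 = 4.6667
  mean(Y) = (3 + 5 + 9 + 5 + 5 + 5) / 6 = 32/6 = 5.3333
  x̄ = (4.6667, 5.3333),  deviation x̄ - mu_0 = (4.6667, 5.3333) - (5, 1) = (-0.3333, 4.3333).

Step 2 — sample covariance matrix, S[i,j] = (1/(n-1)) · Σ_k (x_{k,i} - mean_i) · (x_{k,j} - mean_j), divisor n-1 = 5:
  S[X,X] = ((2.3333)·(2.3333) + (-2.6667)·(-2.6667) + (0.3333)·(0.3333) + (-2.6667)·(-2.6667) + (0.3333)·(0.3333) + (2.3333)·(2.3333)) / 5 = 25.3333/5 = 5.0667
  S[X,Y] = ((2.3333)·(-2.3333) + (-2.6667)·(-0.3333) + (0.3333)·(3.6667) + (-2.6667)·(-0.3333) + (0.3333)·(-0.3333) + (2.3333)·(-0.3333)) / 5 = -3.3333/5 = -0.6667
  S[Y,Y] = ((-2.3333)·(-2.3333) + (-0.3333)·(-0.3333) + (3.6667)·(3.6667) + (-0.3333)·(-0.3333) + (-0.3333)·(-0.3333) + (-0.3333)·(-0.3333)) / 5 = 19.3333/5 = 3.8667
  S = [[5.0667, -0.6667],
 [-0.6667, 3.8667]].

Step 3 — invert S. det(S) = 5.0667·3.8667 - (-0.6667)² = 19.1467.
  S^{-1} = (1/det) · [[d, -b], [-b, a]] = [[0.2019, 0.0348],
 [0.0348, 0.2646]].

Step 4 — quadratic form (x̄ - mu_0)^T · S^{-1} · (x̄ - mu_0):
  S^{-1} · (x̄ - mu_0) = (0.0836, 1.1351),
  (x̄ - mu_0)^T · [...] = (-0.3333)·(0.0836) + (4.3333)·(1.1351) = 4.8909.

Step 5 — scale by n: T² = 6 · 4.8909 = 29.3454.

T² ≈ 29.3454
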